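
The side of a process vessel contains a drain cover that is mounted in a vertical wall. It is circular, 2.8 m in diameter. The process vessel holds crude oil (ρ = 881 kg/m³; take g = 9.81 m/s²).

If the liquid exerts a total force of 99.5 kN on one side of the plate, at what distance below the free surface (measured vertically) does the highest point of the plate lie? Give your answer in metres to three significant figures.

d_top ≈ 0.470 m

γ = ρg = 881 × 9.81 / 1000 = 8.64261 kN/m³.
A = π(1.4)² = 6.15752 m².
From F = γ·h_c·A, the centroid depth is h_c = 99.5/(8.64261 × 6.15752) = 1.8697 m.
The centroid is at the centre, 1.4 m below the top of the plate, so the highest point sits at h_top = 1.8697 − 1.4 = 0.4697 m below the surface.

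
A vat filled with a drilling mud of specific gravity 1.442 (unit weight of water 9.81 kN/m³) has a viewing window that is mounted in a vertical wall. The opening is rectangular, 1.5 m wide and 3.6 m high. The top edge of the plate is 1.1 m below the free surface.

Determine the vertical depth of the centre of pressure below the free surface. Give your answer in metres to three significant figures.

h_p = 3.27 m

γ = 1.442 × 9.81 = 14.14602 kN/m³.
The centroid lies 3.6/2 = 1.8 m below the top edge, so the centroid depth is h_c = 1.1 + 1.8 = 2.9 m.
A = 1.5 × 3.6 = 5.4 m².
Resultant F = γ·h_c·A = 14.14602 × 2.9 × 5.4 = 221.527 kN.
I_c = b·h³/12 = 1.5 × 3.6³/12 = 5.832 m⁴.
Centre of pressure: y_p = y_c + I_c/(y_c·A) = 2.9 + 5.832/(2.9 × 5.4) = 2.9 + 0.372414 = 3.27241 m along the plane.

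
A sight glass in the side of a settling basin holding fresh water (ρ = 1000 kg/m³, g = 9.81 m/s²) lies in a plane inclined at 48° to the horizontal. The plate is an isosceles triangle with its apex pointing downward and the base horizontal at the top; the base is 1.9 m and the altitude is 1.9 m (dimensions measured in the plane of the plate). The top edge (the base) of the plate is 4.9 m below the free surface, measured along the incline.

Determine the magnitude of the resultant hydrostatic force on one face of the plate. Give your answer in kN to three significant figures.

F ≈ 72.8 kN

γ = ρg = 1000 × 9.81 = 9810 N/m³ = 9.81 kN/m³.
Let θ = 48° be the plate's angle to the horizontal; measure y along the incline from where the plane meets the free surface. Vertical depth h = y·sinθ with sinθ = 0.743145.
With the apex down, the centroid sits h/3 = 1.9/3 = 0.633333 m below the base (the top edge), so y_c = 4.9 + 0.633333 = 5.53333 m and h_c = 5.53333 × 0.743145 = 4.11207 m.
A = ½ × 1.9 × 1.9 = 1.805 m².
Resultant F = γ·h_c·A = 9.81 × 4.11207 × 1.805 = 72.8126 kN.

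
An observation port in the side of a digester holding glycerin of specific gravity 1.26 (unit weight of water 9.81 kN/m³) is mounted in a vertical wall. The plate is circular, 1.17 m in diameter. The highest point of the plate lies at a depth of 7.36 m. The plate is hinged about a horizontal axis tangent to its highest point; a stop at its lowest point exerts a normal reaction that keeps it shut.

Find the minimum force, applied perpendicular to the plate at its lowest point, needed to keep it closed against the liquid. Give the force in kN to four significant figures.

γ = 1.26 × 9.81 = 12.3606 kN/m³.
The centroid is at the centre, 0.585 m below the top of the plate, so the centroid depth is h_c = 7.36 + 0.585 = 7.945 m.
A = π(0.585)² = 1.07513 m².
Resultant F = γ·h_c·A = 12.3606 × 7.945 × 1.07513 = 105.583 kN.
I_c = πr⁴/4 = π × 0.585⁴/4 = 0.0919842 m⁴.
Centre of pressure: y_p = y_c + I_c/(y_c·A) = 7.945 + 0.0919842/(7.945 × 1.07513) = 7.945 + 0.0107686 = 7.95577 m along the plane.
The resultant acts 0.585 + 0.0107686 = 0.595769 m (along the plate) below the hinge at the top edge, so the moment about the hinge is M = F × 0.595769 = 105.583 × 0.595769 = 62.9031 kN·m.
A normal force at the bottom, 1.17 m from the hinge, must supply this moment: P = 62.9031/1.17 = 53.7633 kN.

P ≈ 53.76 kN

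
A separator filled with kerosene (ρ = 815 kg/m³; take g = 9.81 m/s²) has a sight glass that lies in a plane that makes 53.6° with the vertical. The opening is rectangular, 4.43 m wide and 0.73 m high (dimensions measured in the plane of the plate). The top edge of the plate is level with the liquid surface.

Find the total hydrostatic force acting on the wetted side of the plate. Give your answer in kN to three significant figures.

γ = ρg = 815 × 9.81 / 1000 = 7.99515 kN/m³.
The plate makes 53.6° with the vertical, i.e. θ = 90° − 53.6° = 36.4° to the horizontal. Measuring y along the incline from the free-surface line, vertical depth h = y·sinθ with sinθ = 0.593419.
The centroid lies 0.73/2 = 0.365 m below the top edge, so y_c = 0.365 m and h_c = 0.365 × 0.593419 = 0.216598 m.
A = 4.43 × 0.73 = 3.2339 m².
Resultant F = γ·h_c·A = 7.99515 × 0.216598 × 3.2339 = 5.60025 kN.

F ≈ 5.60 kN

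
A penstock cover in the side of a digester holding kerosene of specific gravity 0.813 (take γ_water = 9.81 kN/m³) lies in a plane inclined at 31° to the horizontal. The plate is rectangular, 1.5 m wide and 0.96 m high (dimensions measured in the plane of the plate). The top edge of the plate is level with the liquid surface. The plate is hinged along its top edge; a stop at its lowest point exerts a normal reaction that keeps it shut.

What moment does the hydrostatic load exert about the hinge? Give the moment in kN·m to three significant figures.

M ≈ 1.82 kN·m

γ = 0.813 × 9.81 = 7.97553 kN/m³.
Let θ = 31° be the plate's angle to the horizontal; measure y along the incline from where the plane meets the free surface. Vertical depth h = y·sinθ with sinθ = 0.515038.
The centroid lies 0.96/2 = 0.48 m below the top edge, so y_c = 0.48 m and h_c = 0.48 × 0.515038 = 0.247218 m.
A = 1.5 × 0.96 = 1.44 m².
Resultant F = γ·h_c·A = 7.97553 × 0.247218 × 1.44 = 2.83924 kN.
I_c = b·h³/12 = 1.5 × 0.96³/12 = 0.110592 m⁴.
Centre of pressure: y_p = y_c + I_c/(y_c·A) = 0.48 + 0.110592/(0.48 × 1.44) = 0.48 + 0.16 = 0.64 m along the plane.
The resultant acts 0.48 + 0.16 = 0.64 m (along the plate) below the hinge at the top edge, so the moment about the hinge is M = F × 0.64 = 2.83924 × 0.64 = 1.81711 kN·m.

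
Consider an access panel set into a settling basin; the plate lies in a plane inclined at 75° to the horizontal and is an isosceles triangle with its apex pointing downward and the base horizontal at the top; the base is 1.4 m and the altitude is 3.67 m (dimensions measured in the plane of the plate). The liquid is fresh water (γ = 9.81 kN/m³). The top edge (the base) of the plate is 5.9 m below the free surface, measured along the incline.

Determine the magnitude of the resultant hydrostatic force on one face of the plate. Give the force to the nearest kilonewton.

F ≈ 173 kN

γ = 9.81 kN/m³.
Let θ = 75° be the plate's angle to the horizontal; measure y along the incline from where the plane meets the free surface. Vertical depth h = y·sinθ with sinθ = 0.965926.
With the apex down, the centroid sits h/3 = 3.67/3 = 1.22333 m below the base (the top edge), so y_c = 5.9 + 1.22333 = 7.12333 m and h_c = 7.12333 × 0.965926 = 6.88061 m.
A = ½ × 1.4 × 3.67 = 2.569 m².
Resultant F = γ·h_c·A = 9.81 × 6.88061 × 2.569 = 173.404 kN.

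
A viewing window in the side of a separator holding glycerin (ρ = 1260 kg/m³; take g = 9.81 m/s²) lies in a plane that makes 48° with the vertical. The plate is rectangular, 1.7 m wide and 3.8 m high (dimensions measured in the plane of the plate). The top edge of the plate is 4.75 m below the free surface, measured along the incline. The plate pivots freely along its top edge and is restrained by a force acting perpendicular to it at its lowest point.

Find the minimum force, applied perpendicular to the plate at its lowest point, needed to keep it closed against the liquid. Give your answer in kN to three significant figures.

γ = ρg = 1260 × 9.81 / 1000 = 12.3606 kN/m³.
The plate makes 48° with the vertical, i.e. θ = 90° − 48° = 42° to the horizontal. Measuring y along the incline from the free-surface line, vertical depth h = y·sinθ with sinθ = 0.669131.
The centroid lies 3.8/2 = 1.9 m below the top edge, so y_c = 4.75 + 1.9 = 6.65 m and h_c = 6.65 × 0.669131 = 4.44972 m.
A = 1.7 × 3.8 = 6.46 m².
Resultant F = γ·h_c·A = 12.3606 × 4.44972 × 6.46 = 355.308 kN.
I_c = b·h³/12 = 1.7 × 3.8³/12 = 7.77353 m⁴.
Centre of pressure: y_p = y_c + I_c/(y_c·A) = 6.65 + 7.77353/(6.65 × 6.46) = 6.65 + 0.180952 = 6.83095 m along the plane.
The resultant acts 1.9 + 0.180952 = 2.08095 m (along the plate) below the hinge at the top edge, so the moment about the hinge is M = F × 2.08095 = 355.308 × 2.08095 = 739.378 kN·m.
A normal force at the bottom, 3.8 m from the hinge, must supply this moment: P = 739.378/3.8 = 194.573 kN.

P ≈ 195 kN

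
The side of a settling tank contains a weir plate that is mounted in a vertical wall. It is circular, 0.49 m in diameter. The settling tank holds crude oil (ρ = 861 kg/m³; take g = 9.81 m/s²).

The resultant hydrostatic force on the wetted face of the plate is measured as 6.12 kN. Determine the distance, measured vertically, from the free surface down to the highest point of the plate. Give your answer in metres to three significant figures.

γ = ρg = 861 × 9.81 / 1000 = 8.44641 kN/m³.
A = π(0.245)² = 0.188574 m².
From F = γ·h_c·A, the centroid depth is h_c = 6.12/(8.44641 × 0.188574) = 3.84235 m.
The centroid is at the centre, 0.245 m below the top of the plate, so the highest point sits at h_top = 3.84235 − 0.245 = 3.59735 m below the surface.

d_top ≈ 3.60 m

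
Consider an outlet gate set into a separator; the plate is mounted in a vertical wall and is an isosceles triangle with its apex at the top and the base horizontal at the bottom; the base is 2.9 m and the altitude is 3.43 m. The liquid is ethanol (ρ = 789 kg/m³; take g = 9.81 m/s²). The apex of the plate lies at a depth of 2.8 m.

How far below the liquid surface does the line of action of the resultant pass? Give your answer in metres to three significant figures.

h_p = 5.22 m

γ = ρg = 789 × 9.81 / 1000 = 7.74009 kN/m³.
With the apex up, the centroid sits 2h/3 = 2 × 3.43/3 = 2.28667 m below the apex, so the centroid depth is h_c = 2.8 + 2.28667 = 5.08667 m.
A = ½ × 2.9 × 3.43 = 4.9735 m².
Resultant F = γ·h_c·A = 7.74009 × 5.08667 × 4.9735 = 195.813 kN.
I_c = b·h³/36 = 2.9 × 3.43³/36 = 3.25071 m⁴.
Centre of pressure: y_p = y_c + I_c/(y_c·A) = 5.08667 + 3.25071/(5.08667 × 4.9735) = 5.08667 + 0.128494 = 5.21516 m along the plane.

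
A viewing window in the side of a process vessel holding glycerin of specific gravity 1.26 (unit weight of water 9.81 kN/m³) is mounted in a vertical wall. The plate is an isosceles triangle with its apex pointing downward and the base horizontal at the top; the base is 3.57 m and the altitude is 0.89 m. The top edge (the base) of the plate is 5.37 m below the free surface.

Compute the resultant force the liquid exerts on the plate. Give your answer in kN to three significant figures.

γ = 1.26 × 9.81 = 12.3606 kN/m³.
With the apex down, the centroid sits h/3 = 0.89/3 = 0.296667 m below the base (the top edge), so the centroid depth is h_c = 5.37 + 0.296667 = 5.66667 m.
A = ½ × 3.57 × 0.89 = 1.58865 m².
Resultant F = γ·h_c·A = 12.3606 × 5.66667 × 1.58865 = 111.275 kN.

F ≈ 111 kN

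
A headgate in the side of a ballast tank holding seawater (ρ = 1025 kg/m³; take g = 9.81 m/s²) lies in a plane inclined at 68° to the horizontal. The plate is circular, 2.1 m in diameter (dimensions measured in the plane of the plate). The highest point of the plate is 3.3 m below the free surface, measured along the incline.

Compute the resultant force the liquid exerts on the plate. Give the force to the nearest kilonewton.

F ≈ 140 kN

γ = ρg = 1025 × 9.81 / 1000 = 10.05525 kN/m³.
Let θ = 68° be the plate's angle to the horizontal; measure y along the incline from where the plane meets the free surface. Vertical depth h = y·sinθ with sinθ = 0.927184.
The centroid is at the centre, 1.05 m below the top of the plate, so y_c = 3.3 + 1.05 = 4.35 m and h_c = 4.35 × 0.927184 = 4.03325 m.
A = π(1.05)² = 3.46361 m².
Resultant F = γ·h_c·A = 10.05525 × 4.03325 × 3.46361 = 140.468 kN.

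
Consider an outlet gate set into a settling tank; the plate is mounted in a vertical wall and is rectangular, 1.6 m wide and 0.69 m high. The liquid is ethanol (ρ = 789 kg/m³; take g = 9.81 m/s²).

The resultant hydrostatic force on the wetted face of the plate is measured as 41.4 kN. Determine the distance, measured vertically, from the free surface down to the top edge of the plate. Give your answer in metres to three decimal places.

d_top ≈ 4.500 m

γ = ρg = 789 × 9.81 / 1000 = 7.74009 kN/m³.
A = 1.6 × 0.69 = 1.104 m².
From F = γ·h_c·A, the centroid depth is h_c = 41.4/(7.74009 × 1.104) = 4.8449 m.
The centroid lies 0.69/2 = 0.345 m below the top edge, so the top edge sits at h_top = 4.8449 − 0.345 = 4.4999 m below the surface.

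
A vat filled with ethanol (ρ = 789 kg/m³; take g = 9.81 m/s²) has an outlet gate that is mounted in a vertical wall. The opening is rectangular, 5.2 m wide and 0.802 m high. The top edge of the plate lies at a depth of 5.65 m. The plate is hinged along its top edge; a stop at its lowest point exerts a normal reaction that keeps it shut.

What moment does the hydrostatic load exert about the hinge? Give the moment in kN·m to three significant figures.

M ≈ 80.1 kN·m

γ = ρg = 789 × 9.81 / 1000 = 7.74009 kN/m³.
The centroid lies 0.802/2 = 0.401 m below the top edge, so the centroid depth is h_c = 5.65 + 0.401 = 6.051 m.
A = 5.2 × 0.802 = 4.1704 m².
Resultant F = γ·h_c·A = 7.74009 × 6.051 × 4.1704 = 195.322 kN.
I_c = b·h³/12 = 5.2 × 0.802³/12 = 0.223535 m⁴.
Centre of pressure: y_p = y_c + I_c/(y_c·A) = 6.051 + 0.223535/(6.051 × 4.1704) = 6.051 + 0.0088581 = 6.05986 m along the plane.
The resultant acts 0.401 + 0.0088581 = 0.409858 m (along the plate) below the hinge at the top edge, so the moment about the hinge is M = F × 0.409858 = 195.322 × 0.409858 = 80.0543 kN·m.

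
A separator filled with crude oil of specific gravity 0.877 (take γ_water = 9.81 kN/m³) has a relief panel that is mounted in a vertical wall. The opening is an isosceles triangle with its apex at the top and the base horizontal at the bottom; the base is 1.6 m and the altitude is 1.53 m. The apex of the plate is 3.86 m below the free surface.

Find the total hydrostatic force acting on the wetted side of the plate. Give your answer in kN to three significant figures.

γ = 0.877 × 9.81 = 8.60337 kN/m³.
With the apex up, the centroid sits 2h/3 = 2 × 1.53/3 = 1.02 m below the apex, so the centroid depth is h_c = 3.86 + 1.02 = 4.88 m.
A = ½ × 1.6 × 1.53 = 1.224 m².
Resultant F = γ·h_c·A = 8.60337 × 4.88 × 1.224 = 51.389 kN.

F ≈ 51.4 kN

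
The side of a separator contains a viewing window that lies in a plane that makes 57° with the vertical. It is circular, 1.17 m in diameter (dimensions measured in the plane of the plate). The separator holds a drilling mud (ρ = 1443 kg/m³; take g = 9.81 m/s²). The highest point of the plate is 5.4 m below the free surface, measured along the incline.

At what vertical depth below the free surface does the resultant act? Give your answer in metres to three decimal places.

h_p = 3.267 m

γ = ρg = 1443 × 9.81 / 1000 = 14.15583 kN/m³.
The plate makes 57° with the vertical, i.e. θ = 90° − 57° = 33° to the horizontal. Measuring y along the incline from the free-surface line, vertical depth h = y·sinθ with sinθ = 0.544639.
The centroid is at the centre, 0.585 m below the top of the plate, so y_c = 5.4 + 0.585 = 5.985 m and h_c = 5.985 × 0.544639 = 3.25966 m.
A = π(0.585)² = 1.07513 m².
Resultant F = γ·h_c·A = 14.15583 × 3.25966 × 1.07513 = 49.6099 kN.
I_c = πr⁴/4 = π × 0.585⁴/4 = 0.0919842 m⁴.
Centre of pressure: y_p = y_c + I_c/(y_c·A) = 5.985 + 0.0919842/(5.985 × 1.07513) = 5.985 + 0.0142951 = 5.9993 m along the plane.
Vertically, h_p = y_p·sinθ = 5.9993 × 0.544639 = 3.26745 m.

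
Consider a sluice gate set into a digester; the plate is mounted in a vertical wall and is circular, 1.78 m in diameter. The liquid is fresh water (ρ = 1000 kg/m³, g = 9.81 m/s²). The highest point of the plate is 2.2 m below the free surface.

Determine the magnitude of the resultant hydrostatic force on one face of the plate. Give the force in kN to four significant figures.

F ≈ 75.43 kN

γ = ρg = 1000 × 9.81 = 9810 N/m³ = 9.81 kN/m³.
The centroid is at the centre, 0.89 m below the top of the plate, so the centroid depth is h_c = 2.2 + 0.89 = 3.09 m.
A = π(0.89)² = 2.48846 m².
Resultant F = γ·h_c·A = 9.81 × 3.09 × 2.48846 = 75.4324 kN.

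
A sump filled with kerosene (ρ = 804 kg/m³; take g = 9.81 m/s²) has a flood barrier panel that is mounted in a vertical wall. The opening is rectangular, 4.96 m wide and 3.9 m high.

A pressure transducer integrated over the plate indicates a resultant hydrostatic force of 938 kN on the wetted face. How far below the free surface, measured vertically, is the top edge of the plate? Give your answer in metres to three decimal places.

γ = ρg = 804 × 9.81 / 1000 = 7.88724 kN/m³.
A = 4.96 × 3.9 = 19.344 m².
From F = γ·h_c·A, the centroid depth is h_c = 938/(7.88724 × 19.344) = 6.14797 m.
The centroid lies 3.9/2 = 1.95 m below the top edge, so the top edge sits at h_top = 6.14797 − 1.95 = 4.19797 m below the surface.

d_top ≈ 4.198 m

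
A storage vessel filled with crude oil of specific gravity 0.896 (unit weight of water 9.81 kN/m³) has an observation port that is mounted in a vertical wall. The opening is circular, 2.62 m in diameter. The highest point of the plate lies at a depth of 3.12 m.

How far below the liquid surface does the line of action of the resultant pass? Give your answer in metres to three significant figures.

γ = 0.896 × 9.81 = 8.78976 kN/m³.
The centroid is at the centre, 1.31 m below the top of the plate, so the centroid depth is h_c = 3.12 + 1.31 = 4.43 m.
A = π(1.31)² = 5.39129 m².
Resultant F = γ·h_c·A = 8.78976 × 4.43 × 5.39129 = 209.929 kN.
I_c = πr⁴/4 = π × 1.31⁴/4 = 2.313 m⁴.
Centre of pressure: y_p = y_c + I_c/(y_c·A) = 4.43 + 2.313/(4.43 × 5.39129) = 4.43 + 0.0968454 = 4.52685 m along the plane.

h_p = 4.53 m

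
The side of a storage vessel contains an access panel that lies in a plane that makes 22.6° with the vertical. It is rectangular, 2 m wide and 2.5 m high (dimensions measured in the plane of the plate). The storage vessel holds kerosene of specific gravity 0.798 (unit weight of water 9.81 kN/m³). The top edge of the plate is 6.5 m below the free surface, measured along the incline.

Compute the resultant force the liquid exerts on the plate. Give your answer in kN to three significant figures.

γ = 0.798 × 9.81 = 7.82838 kN/m³.
The plate makes 22.6° with the vertical, i.e. θ = 90° − 22.6° = 67.4° to the horizontal. Measuring y along the incline from the free-surface line, vertical depth h = y·sinθ with sinθ = 0.923210.
The centroid lies 2.5/2 = 1.25 m below the top edge, so y_c = 6.5 + 1.25 = 7.75 m and h_c = 7.75 × 0.923210 = 7.15488 m.
A = 2 × 2.5 = 5 m².
Resultant F = γ·h_c·A = 7.82838 × 7.15488 × 5 = 280.056 kN.

F ≈ 280 kN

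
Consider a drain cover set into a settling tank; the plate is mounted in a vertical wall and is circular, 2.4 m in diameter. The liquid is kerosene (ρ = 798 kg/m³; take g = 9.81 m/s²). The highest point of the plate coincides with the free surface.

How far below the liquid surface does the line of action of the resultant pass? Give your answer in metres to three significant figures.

γ = ρg = 798 × 9.81 / 1000 = 7.82838 kN/m³.
The centroid is at the centre, 1.2 m below the top of the plate, so the centroid depth is h_c = 1.2 m.
A = π(1.2)² = 4.52389 m².
Resultant F = γ·h_c·A = 7.82838 × 1.2 × 4.52389 = 42.4977 kN.
I_c = πr⁴/4 = π × 1.2⁴/4 = 1.6286 m⁴.
Centre of pressure: y_p = y_c + I_c/(y_c·A) = 1.2 + 1.6286/(1.2 × 4.52389) = 1.2 + 0.3 = 1.5 m along the plane.

h_p = 1.50 m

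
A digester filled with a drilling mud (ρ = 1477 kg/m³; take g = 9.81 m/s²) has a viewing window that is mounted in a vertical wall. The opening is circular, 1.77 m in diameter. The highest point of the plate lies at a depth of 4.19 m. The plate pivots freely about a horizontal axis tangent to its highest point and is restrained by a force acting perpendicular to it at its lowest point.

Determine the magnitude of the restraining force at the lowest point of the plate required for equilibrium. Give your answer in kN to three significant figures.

γ = ρg = 1477 × 9.81 / 1000 = 14.48937 kN/m³.
The centroid is at the centre, 0.885 m below the top of the plate, so the centroid depth is h_c = 4.19 + 0.885 = 5.075 m.
A = π(0.885)² = 2.46057 m².
Resultant F = γ·h_c·A = 14.48937 × 5.075 × 2.46057 = 180.934 kN.
I_c = πr⁴/4 = π × 0.885⁴/4 = 0.481796 m⁴.
Centre of pressure: y_p = y_c + I_c/(y_c·A) = 5.075 + 0.481796/(5.075 × 2.46057) = 5.075 + 0.0385826 = 5.11358 m along the plane.
The resultant acts 0.885 + 0.0385826 = 0.923583 m (along the plate) below the hinge at the top edge, so the moment about the hinge is M = F × 0.923583 = 180.934 × 0.923583 = 167.108 kN·m.
A normal force at the bottom, 1.77 m from the hinge, must supply this moment: P = 167.108/1.77 = 94.4113 kN.

P ≈ 94.4 kN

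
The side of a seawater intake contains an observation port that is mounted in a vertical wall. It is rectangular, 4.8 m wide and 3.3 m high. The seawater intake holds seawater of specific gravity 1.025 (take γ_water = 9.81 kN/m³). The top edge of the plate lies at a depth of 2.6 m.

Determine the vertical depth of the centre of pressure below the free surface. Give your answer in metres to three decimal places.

h_p = 4.464 m

γ = 1.025 × 9.81 = 10.05525 kN/m³.
The centroid lies 3.3/2 = 1.65 m below the top edge, so the centroid depth is h_c = 2.6 + 1.65 = 4.25 m.
A = 4.8 × 3.3 = 15.84 m².
Resultant F = γ·h_c·A = 10.05525 × 4.25 × 15.84 = 676.919 kN.
I_c = b·h³/12 = 4.8 × 3.3³/12 = 14.3748 m⁴.
Centre of pressure: y_p = y_c + I_c/(y_c·A) = 4.25 + 14.3748/(4.25 × 15.84) = 4.25 + 0.213529 = 4.46353 m along the plane.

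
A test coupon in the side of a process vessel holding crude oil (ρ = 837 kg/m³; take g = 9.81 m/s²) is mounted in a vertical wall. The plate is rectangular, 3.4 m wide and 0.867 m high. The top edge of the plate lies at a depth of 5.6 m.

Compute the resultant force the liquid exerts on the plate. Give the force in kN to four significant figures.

γ = ρg = 837 × 9.81 / 1000 = 8.21097 kN/m³.
The centroid lies 0.867/2 = 0.4335 m below the top edge, so the centroid depth is h_c = 5.6 + 0.4335 = 6.0335 m.
A = 3.4 × 0.867 = 2.9478 m².
Resultant F = γ·h_c·A = 8.21097 × 6.0335 × 2.9478 = 146.037 kN.

F ≈ 146.0 kN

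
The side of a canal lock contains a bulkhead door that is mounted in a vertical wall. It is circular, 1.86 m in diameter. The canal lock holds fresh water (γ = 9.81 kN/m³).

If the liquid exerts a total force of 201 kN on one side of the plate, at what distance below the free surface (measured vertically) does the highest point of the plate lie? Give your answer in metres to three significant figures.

d_top ≈ 6.61 m

γ = 9.81 kN/m³.
A = π(0.93)² = 2.71716 m².
From F = γ·h_c·A, the centroid depth is h_c = 201/(9.81 × 2.71716) = 7.5407 m.
The centroid is at the centre, 0.93 m below the top of the plate, so the highest point sits at h_top = 7.5407 − 0.93 = 6.6107 m below the surface.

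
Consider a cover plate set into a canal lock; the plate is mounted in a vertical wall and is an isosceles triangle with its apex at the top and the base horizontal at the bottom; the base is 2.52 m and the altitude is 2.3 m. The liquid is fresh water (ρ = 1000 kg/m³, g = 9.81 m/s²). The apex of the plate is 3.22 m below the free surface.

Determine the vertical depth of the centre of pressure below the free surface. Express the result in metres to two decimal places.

h_p = 4.82 m

γ = ρg = 1000 × 9.81 = 9810 N/m³ = 9.81 kN/m³.
With the apex up, the centroid sits 2h/3 = 2 × 2.3/3 = 1.53333 m below the apex, so the centroid depth is h_c = 3.22 + 1.53333 = 4.75333 m.
A = ½ × 2.52 × 2.3 = 2.898 m².
Resultant F = γ·h_c·A = 9.81 × 4.75333 × 2.898 = 135.134 kN.
I_c = b·h³/36 = 2.52 × 2.3³/36 = 0.85169 m⁴.
Centre of pressure: y_p = y_c + I_c/(y_c·A) = 4.75333 + 0.85169/(4.75333 × 2.898) = 4.75333 + 0.061828 = 4.81516 m along the plane.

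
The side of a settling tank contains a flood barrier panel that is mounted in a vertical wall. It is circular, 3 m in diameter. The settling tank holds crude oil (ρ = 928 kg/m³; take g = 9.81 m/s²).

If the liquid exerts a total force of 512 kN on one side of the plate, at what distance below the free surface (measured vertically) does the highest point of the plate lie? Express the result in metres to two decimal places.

γ = ρg = 928 × 9.81 / 1000 = 9.10368 kN/m³.
A = π(1.5)² = 7.06858 m².
From F = γ·h_c·A, the centroid depth is h_c = 512/(9.10368 × 7.06858) = 7.95648 m.
The centroid is at the centre, 1.5 m below the top of the plate, so the highest point sits at h_top = 7.95648 − 1.5 = 6.45648 m below the surface.

d_top ≈ 6.46 m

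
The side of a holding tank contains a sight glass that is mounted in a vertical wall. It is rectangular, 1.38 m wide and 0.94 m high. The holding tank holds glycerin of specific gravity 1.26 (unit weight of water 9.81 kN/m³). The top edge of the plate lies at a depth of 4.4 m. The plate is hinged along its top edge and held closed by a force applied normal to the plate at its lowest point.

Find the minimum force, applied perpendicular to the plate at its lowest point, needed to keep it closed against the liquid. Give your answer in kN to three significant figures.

P ≈ 40.3 kN

γ = 1.26 × 9.81 = 12.3606 kN/m³.
The centroid lies 0.94/2 = 0.47 m below the top edge, so the centroid depth is h_c = 4.4 + 0.47 = 4.87 m.
A = 1.38 × 0.94 = 1.2972 m².
Resultant F = γ·h_c·A = 12.3606 × 4.87 × 1.2972 = 78.0864 kN.
I_c = b·h³/12 = 1.38 × 0.94³/12 = 0.0955172 m⁴.
Centre of pressure: y_p = y_c + I_c/(y_c·A) = 4.87 + 0.0955172/(4.87 × 1.2972) = 4.87 + 0.0151198 = 4.88512 m along the plane.
The resultant acts 0.47 + 0.0151198 = 0.48512 m (along the plate) below the hinge at the top edge, so the moment about the hinge is M = F × 0.48512 = 78.0864 × 0.48512 = 37.8813 kN·m.
A normal force at the bottom, 0.94 m from the hinge, must supply this moment: P = 37.8813/0.94 = 40.2993 kN.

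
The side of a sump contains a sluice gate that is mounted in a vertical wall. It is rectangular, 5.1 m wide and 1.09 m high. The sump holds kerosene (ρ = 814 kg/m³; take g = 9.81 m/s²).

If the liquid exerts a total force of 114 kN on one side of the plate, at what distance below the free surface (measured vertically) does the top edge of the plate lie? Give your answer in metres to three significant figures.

γ = ρg = 814 × 9.81 / 1000 = 7.98534 kN/m³.
A = 5.1 × 1.09 = 5.559 m².
From F = γ·h_c·A, the centroid depth is h_c = 114/(7.98534 × 5.559) = 2.56812 m.
The centroid lies 1.09/2 = 0.545 m below the top edge, so the top edge sits at h_top = 2.56812 − 0.545 = 2.02312 m below the surface.

d_top ≈ 2.02 m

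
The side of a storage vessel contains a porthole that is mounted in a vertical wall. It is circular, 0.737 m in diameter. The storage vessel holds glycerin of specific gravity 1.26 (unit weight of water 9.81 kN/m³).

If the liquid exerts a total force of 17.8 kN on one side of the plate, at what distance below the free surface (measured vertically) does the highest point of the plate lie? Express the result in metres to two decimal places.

d_top ≈ 3.01 m

γ = 1.26 × 9.81 = 12.3606 kN/m³.
A = π(0.3685)² = 0.426604 m².
From F = γ·h_c·A, the centroid depth is h_c = 17.8/(12.3606 × 0.426604) = 3.37564 m.
The centroid is at the centre, 0.3685 m below the top of the plate, so the highest point sits at h_top = 3.37564 − 0.3685 = 3.00714 m below the surface.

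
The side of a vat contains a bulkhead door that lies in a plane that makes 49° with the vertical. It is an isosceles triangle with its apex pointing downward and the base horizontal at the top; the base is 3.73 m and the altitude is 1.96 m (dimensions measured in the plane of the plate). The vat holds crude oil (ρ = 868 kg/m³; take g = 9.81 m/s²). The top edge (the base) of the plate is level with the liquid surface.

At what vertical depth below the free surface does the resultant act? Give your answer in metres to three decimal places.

h_p = 0.643 m

γ = ρg = 868 × 9.81 / 1000 = 8.51508 kN/m³.
The plate makes 49° with the vertical, i.e. θ = 90° − 49° = 41° to the horizontal. Measuring y along the incline from the free-surface line, vertical depth h = y·sinθ with sinθ = 0.656059.
With the apex down, the centroid sits h/3 = 1.96/3 = 0.653333 m below the base (the top edge), so y_c = 0.653333 m and h_c = 0.653333 × 0.656059 = 0.428625 m.
A = ½ × 3.73 × 1.96 = 3.6554 m².
Resultant F = γ·h_c·A = 8.51508 × 0.428625 × 3.6554 = 13.3414 kN.
I_c = b·h³/36 = 3.73 × 1.96³/36 = 0.780144 m⁴.
Centre of pressure: y_p = y_c + I_c/(y_c·A) = 0.653333 + 0.780144/(0.653333 × 3.6554) = 0.653333 + 0.326667 = 0.98 m along the plane.
Vertically, h_p = y_p·sinθ = 0.98 × 0.656059 = 0.642938 m.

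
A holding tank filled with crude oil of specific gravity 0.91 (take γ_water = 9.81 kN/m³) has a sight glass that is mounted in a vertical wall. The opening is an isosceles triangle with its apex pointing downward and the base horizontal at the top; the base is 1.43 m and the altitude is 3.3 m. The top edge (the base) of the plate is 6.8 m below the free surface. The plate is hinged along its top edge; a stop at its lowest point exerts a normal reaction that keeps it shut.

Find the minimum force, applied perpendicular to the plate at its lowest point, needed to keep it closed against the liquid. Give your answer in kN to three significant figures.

γ = 0.91 × 9.81 = 8.9271 kN/m³.
With the apex down, the centroid sits h/3 = 3.3/3 = 1.1 m below the base (the top edge), so the centroid depth is h_c = 6.8 + 1.1 = 7.9 m.
A = ½ × 1.43 × 3.3 = 2.3595 m².
Resultant F = γ·h_c·A = 8.9271 × 7.9 × 2.3595 = 166.402 kN.
I_c = b·h³/36 = 1.43 × 3.3³/36 = 1.4275 m⁴.
Centre of pressure: y_p = y_c + I_c/(y_c·A) = 7.9 + 1.4275/(7.9 × 2.3595) = 7.9 + 0.0765824 = 7.97658 m along the plane.
The resultant acts 1.1 + 0.0765824 = 1.17658 m (along the plate) below the hinge at the top edge, so the moment about the hinge is M = F × 1.17658 = 166.402 × 1.17658 = 195.785 kN·m.
A normal force at the bottom, 3.3 m from the hinge, must supply this moment: P = 195.785/3.3 = 59.3288 kN.

P ≈ 59.3 kN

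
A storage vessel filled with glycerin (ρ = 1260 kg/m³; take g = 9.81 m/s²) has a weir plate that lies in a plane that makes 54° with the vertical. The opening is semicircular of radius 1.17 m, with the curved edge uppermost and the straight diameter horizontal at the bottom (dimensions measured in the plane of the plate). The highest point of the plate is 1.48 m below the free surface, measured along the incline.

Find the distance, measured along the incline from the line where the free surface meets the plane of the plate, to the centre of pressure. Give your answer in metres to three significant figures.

y_p = 2.20 m

γ = ρg = 1260 × 9.81 / 1000 = 12.3606 kN/m³.
The plate makes 54° with the vertical, i.e. θ = 90° − 54° = 36° to the horizontal. Measuring y along the incline from the free-surface line, vertical depth h = y·sinθ with sinθ = 0.587785.
The centroid lies 4r/(3π) = 0.496563 m above the diameter, so r − 4r/(3π) = 1.17 − 0.496563 = 0.673437 m below the topmost point, so y_c = 1.48 + 0.673437 = 2.15344 m and h_c = 2.15344 × 0.587785 = 1.26576 m.
A = πr²/2 = π × 1.17²/2 = 2.15026 m².
Resultant F = γ·h_c·A = 12.3606 × 1.26576 × 2.15026 = 33.642 kN.
I_c = (π/8 − 8/(9π))·r⁴ = 0.109757 × 1.17⁴ = 0.205672 m⁴.
Centre of pressure: y_p = y_c + I_c/(y_c·A) = 2.15344 + 0.205672/(2.15344 × 2.15026) = 2.15344 + 0.0444172 = 2.19786 m along the plane.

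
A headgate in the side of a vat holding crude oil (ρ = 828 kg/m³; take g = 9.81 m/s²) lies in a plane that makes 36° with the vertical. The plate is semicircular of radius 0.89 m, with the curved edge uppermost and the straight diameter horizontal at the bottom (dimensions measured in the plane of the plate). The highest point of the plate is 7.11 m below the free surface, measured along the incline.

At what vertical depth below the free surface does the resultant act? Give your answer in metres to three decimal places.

γ = ρg = 828 × 9.81 / 1000 = 8.12268 kN/m³.
The plate makes 36° with the vertical, i.e. θ = 90° − 36° = 54° to the horizontal. Measuring y along the incline from the free-surface line, vertical depth h = y·sinθ with sinθ = 0.809017.
The centroid lies 4r/(3π) = 0.377728 m above the diameter, so r − 4r/(3π) = 0.89 − 0.377728 = 0.512272 m below the topmost point, so y_c = 7.11 + 0.512272 = 7.62227 m and h_c = 7.62227 × 0.809017 = 6.16655 m.
A = πr²/2 = π × 0.89²/2 = 1.24423 m².
Resultant F = γ·h_c·A = 8.12268 × 6.16655 × 1.24423 = 62.3221 kN.
I_c = (π/8 − 8/(9π))·r⁴ = 0.109757 × 0.89⁴ = 0.068864 m⁴.
Centre of pressure: y_p = y_c + I_c/(y_c·A) = 7.62227 + 0.068864/(7.62227 × 1.24423) = 7.62227 + 0.00726118 = 7.62953 m along the plane.
Vertically, h_p = y_p·sinθ = 7.62953 × 0.809017 = 6.17242 m.

h_p = 6.172 m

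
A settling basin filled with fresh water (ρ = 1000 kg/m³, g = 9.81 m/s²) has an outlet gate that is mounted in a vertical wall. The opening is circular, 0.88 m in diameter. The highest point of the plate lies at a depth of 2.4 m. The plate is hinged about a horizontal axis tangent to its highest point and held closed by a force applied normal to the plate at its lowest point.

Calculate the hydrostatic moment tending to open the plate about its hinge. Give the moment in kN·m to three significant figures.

M ≈ 7.74 kN·m

γ = ρg = 1000 × 9.81 = 9810 N/m³ = 9.81 kN/m³.
The centroid is at the centre, 0.44 m below the top of the plate, so the centroid depth is h_c = 2.4 + 0.44 = 2.84 m.
A = π(0.44)² = 0.608212 m².
Resultant F = γ·h_c·A = 9.81 × 2.84 × 0.608212 = 16.945 kN.
I_c = πr⁴/4 = π × 0.44⁴/4 = 0.0294375 m⁴.
Centre of pressure: y_p = y_c + I_c/(y_c·A) = 2.84 + 0.0294375/(2.84 × 0.608212) = 2.84 + 0.0170423 = 2.85704 m along the plane.
The resultant acts 0.44 + 0.0170423 = 0.457042 m (along the plate) below the hinge at the top edge, so the moment about the hinge is M = F × 0.457042 = 16.945 × 0.457042 = 7.74458 kN·m.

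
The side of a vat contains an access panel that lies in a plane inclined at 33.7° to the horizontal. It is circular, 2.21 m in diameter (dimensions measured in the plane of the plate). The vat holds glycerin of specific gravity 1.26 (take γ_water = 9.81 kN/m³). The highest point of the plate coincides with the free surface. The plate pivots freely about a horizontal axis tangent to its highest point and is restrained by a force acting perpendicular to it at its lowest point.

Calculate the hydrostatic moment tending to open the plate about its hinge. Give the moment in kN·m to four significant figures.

M ≈ 40.15 kN·m

γ = 1.26 × 9.81 = 12.3606 kN/m³.
Let θ = 33.7° be the plate's angle to the horizontal; measure y along the incline from where the plane meets the free surface. Vertical depth h = y·sinθ with sinθ = 0.554844.
The centroid is at the centre, 1.105 m below the top of the plate, so y_c = 1.105 m and h_c = 1.105 × 0.554844 = 0.613103 m.
A = π(1.105)² = 3.83596 m².
Resultant F = γ·h_c·A = 12.3606 × 0.613103 × 3.83596 = 29.0701 kN.
I_c = πr⁴/4 = π × 1.105⁴/4 = 1.17095 m⁴.
Centre of pressure: y_p = y_c + I_c/(y_c·A) = 1.105 + 1.17095/(1.105 × 3.83596) = 1.105 + 0.27625 = 1.38125 m along the plane.
The resultant acts 1.105 + 0.27625 = 1.38125 m (along the plate) below the hinge at the top edge, so the moment about the hinge is M = F × 1.38125 = 29.0701 × 1.38125 = 40.1531 kN·m.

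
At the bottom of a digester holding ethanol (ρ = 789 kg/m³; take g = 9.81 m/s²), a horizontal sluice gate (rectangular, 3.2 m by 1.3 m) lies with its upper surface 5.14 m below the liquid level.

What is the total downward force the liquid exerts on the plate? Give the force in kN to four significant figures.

γ = ρg = 789 × 9.81 / 1000 = 7.74009 kN/m³.
The plate is horizontal, so pressure is uniform at p = γ·h = 7.74009 × 5.14 = 39.7841 kN/m².
A = 3.2 × 1.3 = 4.16 m².
F = p·A = 39.7841 × 4.16 = 165.502 kN.

F ≈ 165.5 kN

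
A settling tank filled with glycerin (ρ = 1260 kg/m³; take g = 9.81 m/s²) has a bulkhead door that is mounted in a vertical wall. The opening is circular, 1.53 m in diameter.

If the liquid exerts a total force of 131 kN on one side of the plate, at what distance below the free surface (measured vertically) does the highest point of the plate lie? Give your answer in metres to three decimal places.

γ = ρg = 1260 × 9.81 / 1000 = 12.3606 kN/m³.
A = π(0.765)² = 1.83854 m².
From F = γ·h_c·A, the centroid depth is h_c = 131/(12.3606 × 1.83854) = 5.76446 m.
The centroid is at the centre, 0.765 m below the top of the plate, so the highest point sits at h_top = 5.76446 − 0.765 = 4.99946 m below the surface.

d_top ≈ 4.999 m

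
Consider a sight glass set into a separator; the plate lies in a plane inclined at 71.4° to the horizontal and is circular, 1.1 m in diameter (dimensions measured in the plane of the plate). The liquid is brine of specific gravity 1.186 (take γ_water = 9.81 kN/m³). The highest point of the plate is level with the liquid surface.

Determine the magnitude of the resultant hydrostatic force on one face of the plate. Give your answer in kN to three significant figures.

γ = 1.186 × 9.81 = 11.63466 kN/m³.
Let θ = 71.4° be the plate's angle to the horizontal; measure y along the incline from where the plane meets the free surface. Vertical depth h = y·sinθ with sinθ = 0.947768.
The centroid is at the centre, 0.55 m below the top of the plate, so y_c = 0.55 m and h_c = 0.55 × 0.947768 = 0.521272 m.
A = π(0.55)² = 0.950332 m².
Resultant F = γ·h_c·A = 11.63466 × 0.521272 × 0.950332 = 5.76359 kN.

F ≈ 5.76 kN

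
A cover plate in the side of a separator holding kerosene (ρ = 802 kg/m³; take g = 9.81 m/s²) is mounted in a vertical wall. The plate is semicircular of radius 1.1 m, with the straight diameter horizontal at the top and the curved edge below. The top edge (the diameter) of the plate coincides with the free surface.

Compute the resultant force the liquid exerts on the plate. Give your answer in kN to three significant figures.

F ≈ 6.98 kN

γ = ρg = 802 × 9.81 / 1000 = 7.86762 kN/m³.
The centroid of a semicircle lies 4r/(3π) = 0.466854 m from the diameter, here below the top edge, so the centroid depth is h_c = 0.466854 m.
A = πr²/2 = π × 1.1²/2 = 1.90066 m².
Resultant F = γ·h_c·A = 7.86762 × 0.466854 × 1.90066 = 6.98118 kN.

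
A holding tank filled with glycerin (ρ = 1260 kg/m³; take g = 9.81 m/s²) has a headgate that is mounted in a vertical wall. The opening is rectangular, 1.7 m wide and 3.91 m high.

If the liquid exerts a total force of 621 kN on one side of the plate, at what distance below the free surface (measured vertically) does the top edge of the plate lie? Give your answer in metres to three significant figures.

d_top ≈ 5.60 m

γ = ρg = 1260 × 9.81 / 1000 = 12.3606 kN/m³.
A = 1.7 × 3.91 = 6.647 m².
From F = γ·h_c·A, the centroid depth is h_c = 621/(12.3606 × 6.647) = 7.55834 m.
The centroid lies 3.91/2 = 1.955 m below the top edge, so the top edge sits at h_top = 7.55834 − 1.955 = 5.60334 m below the surface.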